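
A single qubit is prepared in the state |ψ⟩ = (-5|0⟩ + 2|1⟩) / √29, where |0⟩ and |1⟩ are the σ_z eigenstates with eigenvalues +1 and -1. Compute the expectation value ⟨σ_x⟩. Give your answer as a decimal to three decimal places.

-0.690

⟨σ_x⟩ = 2 Re(a* b)/(|a|²+|b|²) with a = -5, b = 2.
a* b = -10, so ⟨σ_x⟩ = -20/29.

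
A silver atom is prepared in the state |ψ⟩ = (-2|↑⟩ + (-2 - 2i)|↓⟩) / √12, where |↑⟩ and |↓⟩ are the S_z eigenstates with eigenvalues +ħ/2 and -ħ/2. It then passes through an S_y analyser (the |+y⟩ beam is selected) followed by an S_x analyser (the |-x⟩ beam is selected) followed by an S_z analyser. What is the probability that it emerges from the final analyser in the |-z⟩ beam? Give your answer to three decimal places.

0.208

First analyser (S_y): P(|+y⟩) = |⟨+y|ψ⟩|² = 20/24.
After stage 1 the state is |+y⟩; P(|-x⟩) = |⟨-x|+y⟩|² = 1/2.
After stage 2 the state is |-x⟩; P(|-z⟩) = |⟨-z|-x⟩|² = 1/2.
Joint probability = 20/24 × 1/2 × 1/2 = 0.208.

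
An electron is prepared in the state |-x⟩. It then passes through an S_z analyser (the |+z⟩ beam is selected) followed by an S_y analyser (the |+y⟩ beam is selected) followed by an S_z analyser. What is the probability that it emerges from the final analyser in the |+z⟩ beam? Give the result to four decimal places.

First analyser (S_z): from |-x⟩, P(|+z⟩) = 1/2.
After stage 1 the state is |+z⟩; P(|+y⟩) = |⟨+y|+z⟩|² = 1/2.
After stage 2 the state is |+y⟩; P(|+z⟩) = |⟨+z|+y⟩|² = 1/2.
Joint probability = 1/2 × 1/2 × 1/2 = 0.1250.

0.1250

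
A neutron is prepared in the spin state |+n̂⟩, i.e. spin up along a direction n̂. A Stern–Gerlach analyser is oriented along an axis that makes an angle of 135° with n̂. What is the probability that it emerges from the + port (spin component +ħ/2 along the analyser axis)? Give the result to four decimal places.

0.1464

For spin-½, the probability of finding spin-up along an axis at angle θ to the initial spin direction is cos²(θ/2); spin-down is sin²(θ/2).
θ = 135°, so P = cos²(67.5°) ≈ 0.1464.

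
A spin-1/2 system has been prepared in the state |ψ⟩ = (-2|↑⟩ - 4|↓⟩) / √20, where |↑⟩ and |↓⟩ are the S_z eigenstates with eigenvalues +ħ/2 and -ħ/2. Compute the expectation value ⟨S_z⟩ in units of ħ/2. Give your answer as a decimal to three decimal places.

-0.600

⟨σ_z⟩ = |a|² - |b|² divided by |a|²+|b|², with a, b the |↑⟩, |↓⟩ amplitudes.
= (4 - 16)/20 = -12/20.
⟨S_z⟩ = (ħ/2)·⟨σ_z⟩.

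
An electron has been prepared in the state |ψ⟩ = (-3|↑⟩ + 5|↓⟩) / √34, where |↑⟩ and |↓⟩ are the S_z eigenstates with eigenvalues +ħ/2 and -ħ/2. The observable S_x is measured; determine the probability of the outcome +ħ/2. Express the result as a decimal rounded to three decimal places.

|+x⟩ = (|↑⟩ + |↓⟩)/√2, so ⟨+x|ψ⟩ = (2) / (√2·√34).
P = |2|² / 68 = 4/68.

0.059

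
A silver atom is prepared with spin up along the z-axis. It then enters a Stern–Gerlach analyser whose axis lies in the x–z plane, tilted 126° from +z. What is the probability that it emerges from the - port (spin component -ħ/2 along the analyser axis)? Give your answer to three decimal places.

For spin-½, the probability of finding spin-up along an axis at angle θ to the initial spin direction is cos²(θ/2); spin-down is sin²(θ/2).
θ = 126°, so P = sin²(63°) ≈ 0.794.

0.794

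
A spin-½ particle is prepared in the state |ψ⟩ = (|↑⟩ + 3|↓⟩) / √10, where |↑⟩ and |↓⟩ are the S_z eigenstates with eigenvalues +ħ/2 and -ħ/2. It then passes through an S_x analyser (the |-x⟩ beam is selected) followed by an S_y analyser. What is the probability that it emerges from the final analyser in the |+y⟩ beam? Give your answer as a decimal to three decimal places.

First analyser (S_x): P(|-x⟩) = |⟨-x|ψ⟩|² = 4/20.
After stage 1 the state is |-x⟩; P(|+y⟩) = |⟨+y|-x⟩|² = 1/2.
Joint probability = 4/20 × 1/2 = 0.100.

0.100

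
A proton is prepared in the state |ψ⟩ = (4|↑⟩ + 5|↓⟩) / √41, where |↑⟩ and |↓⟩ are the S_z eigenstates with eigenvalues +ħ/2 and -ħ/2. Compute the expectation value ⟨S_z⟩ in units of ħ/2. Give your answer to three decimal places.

⟨σ_z⟩ = |a|² - |b|² divided by |a|²+|b|², with a, b the |↑⟩, |↓⟩ amplitudes.
= (16 - 25)/41 = -9/41.
⟨S_z⟩ = (ħ/2)·⟨σ_z⟩.

-0.220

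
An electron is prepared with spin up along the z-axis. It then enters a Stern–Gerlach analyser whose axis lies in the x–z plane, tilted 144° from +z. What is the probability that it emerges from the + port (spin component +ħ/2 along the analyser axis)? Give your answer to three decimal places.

For spin-½, the probability of finding spin-up along an axis at angle θ to the initial spin direction is cos²(θ/2); spin-down is sin²(θ/2).
θ = 144°, so P = cos²(72°) ≈ 0.095.

0.095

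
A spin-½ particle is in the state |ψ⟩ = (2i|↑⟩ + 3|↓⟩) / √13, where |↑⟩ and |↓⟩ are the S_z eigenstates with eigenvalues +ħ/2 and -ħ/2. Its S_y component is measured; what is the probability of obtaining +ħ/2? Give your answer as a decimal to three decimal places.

|+y⟩ = (|↑⟩ + i|↓⟩)/√2, so ⟨+y|ψ⟩ = (-i) / (√2·√13).
P = |-i|² / 26 = 1/26.

0.038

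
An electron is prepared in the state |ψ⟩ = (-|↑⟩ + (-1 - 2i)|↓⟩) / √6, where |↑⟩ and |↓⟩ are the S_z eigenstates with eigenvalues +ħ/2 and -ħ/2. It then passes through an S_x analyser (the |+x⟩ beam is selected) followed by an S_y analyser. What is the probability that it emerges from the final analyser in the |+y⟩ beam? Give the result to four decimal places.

0.3333

First analyser (S_x): P(|+x⟩) = |⟨+x|ψ⟩|² = 8/12.
After stage 1 the state is |+x⟩; P(|+y⟩) = |⟨+y|+x⟩|² = 1/2.
Joint probability = 8/12 × 1/2 = 0.3333.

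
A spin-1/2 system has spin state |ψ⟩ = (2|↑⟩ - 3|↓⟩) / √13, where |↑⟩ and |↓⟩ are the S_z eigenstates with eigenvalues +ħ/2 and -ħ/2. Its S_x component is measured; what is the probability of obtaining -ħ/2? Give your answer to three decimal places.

|-x⟩ = (|↑⟩ - |↓⟩)/√2, so ⟨-x|ψ⟩ = (5) / (√2·√13).
P = |5|² / 26 = 25/26.

0.962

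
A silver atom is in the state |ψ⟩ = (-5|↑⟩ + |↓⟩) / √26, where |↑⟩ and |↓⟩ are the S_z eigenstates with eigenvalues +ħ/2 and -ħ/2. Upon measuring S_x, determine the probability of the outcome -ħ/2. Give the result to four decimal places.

|-x⟩ = (|↑⟩ - |↓⟩)/√2, so ⟨-x|ψ⟩ = (-6) / (√2·√26).
P = |-6|² / 52 = 36/52.

0.6923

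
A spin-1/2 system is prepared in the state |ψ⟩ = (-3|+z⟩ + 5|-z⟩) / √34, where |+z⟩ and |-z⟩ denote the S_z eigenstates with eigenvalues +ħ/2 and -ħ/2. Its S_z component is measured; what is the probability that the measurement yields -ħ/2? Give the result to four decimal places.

The -ħ/2 outcome corresponds to |-z⟩. Its amplitude in |ψ⟩ is 5/√34.
P = |5|² / 34 = 25/34.

0.7353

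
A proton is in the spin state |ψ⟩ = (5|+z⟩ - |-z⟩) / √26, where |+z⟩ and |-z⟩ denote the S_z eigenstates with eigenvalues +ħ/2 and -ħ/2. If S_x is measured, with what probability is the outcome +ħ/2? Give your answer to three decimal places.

0.308

|+x⟩ = (|+z⟩ + |-z⟩)/√2, so ⟨+x|ψ⟩ = (4) / (√2·√26).
P = |4|² / 52 = 16/52.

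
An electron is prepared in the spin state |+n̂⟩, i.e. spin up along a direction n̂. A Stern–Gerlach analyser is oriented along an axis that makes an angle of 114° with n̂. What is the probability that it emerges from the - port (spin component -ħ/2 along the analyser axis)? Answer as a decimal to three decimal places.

0.703

For spin-½, the probability of finding spin-up along an axis at angle θ to the initial spin direction is cos²(θ/2); spin-down is sin²(θ/2).
θ = 114°, so P = sin²(57°) ≈ 0.703.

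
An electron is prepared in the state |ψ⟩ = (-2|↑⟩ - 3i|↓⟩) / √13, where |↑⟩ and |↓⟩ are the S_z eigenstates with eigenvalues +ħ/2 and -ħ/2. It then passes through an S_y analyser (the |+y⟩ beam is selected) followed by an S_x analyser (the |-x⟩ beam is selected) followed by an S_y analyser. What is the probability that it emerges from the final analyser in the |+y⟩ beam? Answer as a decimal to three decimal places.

0.240

First analyser (S_y): P(|+y⟩) = |⟨+y|ψ⟩|² = 25/26.
After stage 1 the state is |+y⟩; P(|-x⟩) = |⟨-x|+y⟩|² = 1/2.
After stage 2 the state is |-x⟩; P(|+y⟩) = |⟨+y|-x⟩|² = 1/2.
Joint probability = 25/26 × 1/2 × 1/2 = 0.240.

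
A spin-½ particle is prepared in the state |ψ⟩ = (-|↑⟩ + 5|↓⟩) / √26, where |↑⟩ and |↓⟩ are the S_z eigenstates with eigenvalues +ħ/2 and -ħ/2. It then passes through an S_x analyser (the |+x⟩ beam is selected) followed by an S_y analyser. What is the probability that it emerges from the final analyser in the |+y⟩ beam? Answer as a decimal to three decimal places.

First analyser (S_x): P(|+x⟩) = |⟨+x|ψ⟩|² = 16/52.
After stage 1 the state is |+x⟩; P(|+y⟩) = |⟨+y|+x⟩|² = 1/2.
Joint probability = 16/52 × 1/2 = 0.154.

0.154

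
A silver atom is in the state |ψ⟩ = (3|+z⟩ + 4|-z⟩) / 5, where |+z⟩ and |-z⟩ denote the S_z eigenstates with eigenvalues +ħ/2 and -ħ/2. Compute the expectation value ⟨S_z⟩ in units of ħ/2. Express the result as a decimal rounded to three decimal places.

⟨σ_z⟩ = |a|² - |b|² divided by |a|²+|b|², with a, b the |+z⟩, |-z⟩ amplitudes.
= (9 - 16)/25 = -7/25.
⟨S_z⟩ = (ħ/2)·⟨σ_z⟩.

-0.280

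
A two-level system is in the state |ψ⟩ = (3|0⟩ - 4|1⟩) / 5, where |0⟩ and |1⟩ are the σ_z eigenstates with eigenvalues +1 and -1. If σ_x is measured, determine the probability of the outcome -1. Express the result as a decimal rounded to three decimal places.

|-x⟩ = (|0⟩ - |1⟩)/√2, so ⟨-x|ψ⟩ = (7) / (√2·5).
P = |7|² / 50 = 49/50.

0.980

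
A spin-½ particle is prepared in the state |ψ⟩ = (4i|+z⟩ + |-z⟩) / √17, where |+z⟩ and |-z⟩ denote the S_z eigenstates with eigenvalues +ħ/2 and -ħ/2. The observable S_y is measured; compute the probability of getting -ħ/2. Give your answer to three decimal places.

|-y⟩ = (|+z⟩ - i|-z⟩)/√2, so ⟨-y|ψ⟩ = (5i) / (√2·√17).
P = |5i|² / 34 = 25/34.

0.735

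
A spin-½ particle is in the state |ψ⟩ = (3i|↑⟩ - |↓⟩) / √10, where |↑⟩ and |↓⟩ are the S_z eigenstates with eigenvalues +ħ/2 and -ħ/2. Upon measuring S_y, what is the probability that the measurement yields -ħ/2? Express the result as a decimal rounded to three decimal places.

|-y⟩ = (|↑⟩ - i|↓⟩)/√2, so ⟨-y|ψ⟩ = (2i) / (√2·√10).
P = |2i|² / 20 = 4/20.

0.200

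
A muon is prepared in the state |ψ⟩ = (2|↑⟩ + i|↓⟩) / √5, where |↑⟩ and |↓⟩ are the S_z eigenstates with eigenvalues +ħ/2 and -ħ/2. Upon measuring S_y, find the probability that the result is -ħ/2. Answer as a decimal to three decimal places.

|-y⟩ = (|↑⟩ - i|↓⟩)/√2, so ⟨-y|ψ⟩ = (1) / (√2·√5).
P = |1|² / 10 = 1/10.

0.100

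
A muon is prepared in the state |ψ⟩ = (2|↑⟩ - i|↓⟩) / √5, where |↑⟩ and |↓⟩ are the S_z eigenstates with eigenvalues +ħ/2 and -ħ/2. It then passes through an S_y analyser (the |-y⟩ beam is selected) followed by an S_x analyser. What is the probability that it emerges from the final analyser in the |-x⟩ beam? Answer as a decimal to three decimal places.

First analyser (S_y): P(|-y⟩) = |⟨-y|ψ⟩|² = 9/10.
After stage 1 the state is |-y⟩; P(|-x⟩) = |⟨-x|-y⟩|² = 1/2.
Joint probability = 9/10 × 1/2 = 0.450.

0.450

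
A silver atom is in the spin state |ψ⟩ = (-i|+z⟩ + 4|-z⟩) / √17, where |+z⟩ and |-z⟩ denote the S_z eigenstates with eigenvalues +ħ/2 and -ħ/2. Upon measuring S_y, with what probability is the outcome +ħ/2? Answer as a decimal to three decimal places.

0.735

|+y⟩ = (|+z⟩ + i|-z⟩)/√2, so ⟨+y|ψ⟩ = (-5i) / (√2·√17).
P = |-5i|² / 34 = 25/34.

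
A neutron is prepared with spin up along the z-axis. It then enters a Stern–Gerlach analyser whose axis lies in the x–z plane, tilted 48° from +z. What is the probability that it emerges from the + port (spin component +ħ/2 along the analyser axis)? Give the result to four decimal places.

For spin-½, the probability of finding spin-up along an axis at angle θ to the initial spin direction is cos²(θ/2); spin-down is sin²(θ/2).
θ = 48°, so P = cos²(24°) ≈ 0.8346.

0.8346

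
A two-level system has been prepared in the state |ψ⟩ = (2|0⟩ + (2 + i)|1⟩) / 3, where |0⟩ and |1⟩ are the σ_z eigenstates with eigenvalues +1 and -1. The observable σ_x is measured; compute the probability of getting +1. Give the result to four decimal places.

0.9444

|+x⟩ = (|0⟩ + |1⟩)/√2, so ⟨+x|ψ⟩ = (4 + i) / (√2·3).
P = |4 + i|² / 18 = 17/18.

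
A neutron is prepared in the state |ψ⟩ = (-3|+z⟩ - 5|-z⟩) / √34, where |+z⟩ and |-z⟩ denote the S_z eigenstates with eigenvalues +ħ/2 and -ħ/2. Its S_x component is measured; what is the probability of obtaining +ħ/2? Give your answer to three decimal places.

|+x⟩ = (|+z⟩ + |-z⟩)/√2, so ⟨+x|ψ⟩ = (-8) / (√2·√34).
P = |-8|² / 68 = 64/68.

0.941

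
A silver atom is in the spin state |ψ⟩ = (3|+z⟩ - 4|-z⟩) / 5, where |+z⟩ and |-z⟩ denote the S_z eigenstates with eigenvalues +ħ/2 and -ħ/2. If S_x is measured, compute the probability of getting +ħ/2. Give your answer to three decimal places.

|+x⟩ = (|+z⟩ + |-z⟩)/√2, so ⟨+x|ψ⟩ = (-1) / (√2·5).
P = |-1|² / 50 = 1/50.

0.020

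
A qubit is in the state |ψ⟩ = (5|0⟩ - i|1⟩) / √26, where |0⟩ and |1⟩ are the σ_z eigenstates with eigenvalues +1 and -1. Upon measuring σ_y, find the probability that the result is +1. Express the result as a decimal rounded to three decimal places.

0.308

|+y⟩ = (|0⟩ + i|1⟩)/√2, so ⟨+y|ψ⟩ = (4) / (√2·√26).
P = |4|² / 52 = 16/52.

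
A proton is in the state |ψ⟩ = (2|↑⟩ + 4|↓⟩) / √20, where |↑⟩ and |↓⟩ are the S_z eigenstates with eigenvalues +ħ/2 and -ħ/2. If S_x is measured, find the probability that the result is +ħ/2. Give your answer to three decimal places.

0.900

|+x⟩ = (|↑⟩ + |↓⟩)/√2, so ⟨+x|ψ⟩ = (6) / (√2·√20).
P = |6|² / 40 = 36/40.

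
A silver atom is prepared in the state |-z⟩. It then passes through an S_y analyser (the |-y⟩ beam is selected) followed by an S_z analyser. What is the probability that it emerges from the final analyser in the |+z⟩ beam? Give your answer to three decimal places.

0.250

First analyser (S_y): from |-z⟩, P(|-y⟩) = 1/2.
After stage 1 the state is |-y⟩; P(|+z⟩) = |⟨+z|-y⟩|² = 1/2.
Joint probability = 1/2 × 1/2 = 0.250.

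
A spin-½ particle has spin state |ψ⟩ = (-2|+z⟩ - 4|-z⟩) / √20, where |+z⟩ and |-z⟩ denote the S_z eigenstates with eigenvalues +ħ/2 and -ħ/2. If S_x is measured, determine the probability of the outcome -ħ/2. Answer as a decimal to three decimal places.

|-x⟩ = (|+z⟩ - |-z⟩)/√2, so ⟨-x|ψ⟩ = (2) / (√2·√20).
P = |2|² / 40 = 4/40.

0.100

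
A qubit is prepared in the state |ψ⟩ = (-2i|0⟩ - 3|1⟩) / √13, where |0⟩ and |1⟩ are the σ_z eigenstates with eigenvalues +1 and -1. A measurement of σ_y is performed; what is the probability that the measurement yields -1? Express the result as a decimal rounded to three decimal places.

|-y⟩ = (|0⟩ - i|1⟩)/√2, so ⟨-y|ψ⟩ = (-5i) / (√2·√13).
P = |-5i|² / 26 = 25/26.

0.962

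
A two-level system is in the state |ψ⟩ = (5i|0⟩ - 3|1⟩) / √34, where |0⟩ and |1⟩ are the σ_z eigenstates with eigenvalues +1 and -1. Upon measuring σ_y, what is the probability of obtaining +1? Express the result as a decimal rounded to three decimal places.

|+y⟩ = (|0⟩ + i|1⟩)/√2, so ⟨+y|ψ⟩ = (8i) / (√2·√34).
P = |8i|² / 68 = 64/68.

0.941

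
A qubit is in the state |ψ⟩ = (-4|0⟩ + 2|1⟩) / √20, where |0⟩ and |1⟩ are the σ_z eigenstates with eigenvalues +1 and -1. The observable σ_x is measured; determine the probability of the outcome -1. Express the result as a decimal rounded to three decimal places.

0.900

|-x⟩ = (|0⟩ - |1⟩)/√2, so ⟨-x|ψ⟩ = (-6) / (√2·√20).
P = |-6|² / 40 = 36/40.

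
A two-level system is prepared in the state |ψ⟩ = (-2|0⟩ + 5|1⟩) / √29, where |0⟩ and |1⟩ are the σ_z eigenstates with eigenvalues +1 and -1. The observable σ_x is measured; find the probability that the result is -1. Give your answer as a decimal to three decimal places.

0.845

|-x⟩ = (|0⟩ - |1⟩)/√2, so ⟨-x|ψ⟩ = (-7) / (√2·√29).
P = |-7|² / 58 = 49/58.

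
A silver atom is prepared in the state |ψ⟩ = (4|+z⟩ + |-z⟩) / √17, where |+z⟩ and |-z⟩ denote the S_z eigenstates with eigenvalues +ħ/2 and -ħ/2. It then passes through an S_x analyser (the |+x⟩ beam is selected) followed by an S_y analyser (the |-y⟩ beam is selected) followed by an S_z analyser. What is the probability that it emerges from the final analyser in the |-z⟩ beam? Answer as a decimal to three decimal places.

First analyser (S_x): P(|+x⟩) = |⟨+x|ψ⟩|² = 25/34.
After stage 1 the state is |+x⟩; P(|-y⟩) = |⟨-y|+x⟩|² = 1/2.
After stage 2 the state is |-y⟩; P(|-z⟩) = |⟨-z|-y⟩|² = 1/2.
Joint probability = 25/34 × 1/2 × 1/2 = 0.184.

0.184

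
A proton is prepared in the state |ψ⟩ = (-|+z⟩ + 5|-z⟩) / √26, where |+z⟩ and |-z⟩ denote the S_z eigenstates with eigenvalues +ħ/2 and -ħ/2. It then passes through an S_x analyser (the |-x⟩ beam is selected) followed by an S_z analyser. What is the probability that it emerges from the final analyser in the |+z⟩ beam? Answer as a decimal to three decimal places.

First analyser (S_x): P(|-x⟩) = |⟨-x|ψ⟩|² = 36/52.
After stage 1 the state is |-x⟩; P(|+z⟩) = |⟨+z|-x⟩|² = 1/2.
Joint probability = 36/52 × 1/2 = 0.346.

0.346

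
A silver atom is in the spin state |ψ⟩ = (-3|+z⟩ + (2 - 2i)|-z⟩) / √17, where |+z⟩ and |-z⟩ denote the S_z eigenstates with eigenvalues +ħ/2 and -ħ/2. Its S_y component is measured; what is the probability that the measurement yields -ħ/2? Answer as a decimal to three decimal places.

0.147

|-y⟩ = (|+z⟩ - i|-z⟩)/√2, so ⟨-y|ψ⟩ = (-1 + 2i) / (√2·√17).
P = |-1 + 2i|² / 34 = 5/34.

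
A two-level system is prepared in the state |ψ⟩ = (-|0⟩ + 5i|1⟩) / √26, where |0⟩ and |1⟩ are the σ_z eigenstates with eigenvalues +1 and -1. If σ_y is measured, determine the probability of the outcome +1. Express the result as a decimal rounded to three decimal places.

|+y⟩ = (|0⟩ + i|1⟩)/√2, so ⟨+y|ψ⟩ = (4) / (√2·√26).
P = |4|² / 52 = 16/52.

0.308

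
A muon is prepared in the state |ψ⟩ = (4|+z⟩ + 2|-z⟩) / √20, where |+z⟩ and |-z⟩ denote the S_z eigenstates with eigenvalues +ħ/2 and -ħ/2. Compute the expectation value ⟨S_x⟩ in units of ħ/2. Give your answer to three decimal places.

⟨σ_x⟩ = 2 Re(a* b)/(|a|²+|b|²) with a = 4, b = 2.
a* b = 8, so ⟨σ_x⟩ = 16/20.
⟨S_x⟩ = (ħ/2)·⟨σ_x⟩.

0.800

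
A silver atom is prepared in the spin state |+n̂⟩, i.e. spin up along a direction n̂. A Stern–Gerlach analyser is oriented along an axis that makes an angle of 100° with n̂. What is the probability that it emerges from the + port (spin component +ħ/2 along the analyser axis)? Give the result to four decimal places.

For spin-½, the probability of finding spin-up along an axis at angle θ to the initial spin direction is cos²(θ/2); spin-down is sin²(θ/2).
θ = 100°, so P = cos²(50°) ≈ 0.4132.

0.4132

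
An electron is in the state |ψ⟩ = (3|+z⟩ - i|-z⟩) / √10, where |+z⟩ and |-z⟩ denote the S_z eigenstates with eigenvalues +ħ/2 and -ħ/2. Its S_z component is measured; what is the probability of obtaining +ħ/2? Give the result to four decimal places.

The +ħ/2 outcome corresponds to |+z⟩. Its amplitude in |ψ⟩ is 3/√10.
P = |3|² / 10 = 9/10.

0.9000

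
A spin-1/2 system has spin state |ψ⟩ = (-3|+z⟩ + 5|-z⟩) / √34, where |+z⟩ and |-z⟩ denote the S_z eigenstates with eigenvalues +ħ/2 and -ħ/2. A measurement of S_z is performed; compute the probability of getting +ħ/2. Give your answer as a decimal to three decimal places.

The +ħ/2 outcome corresponds to |+z⟩. Its amplitude in |ψ⟩ is -3/√34.
P = |-3|² / 34 = 9/34.

0.265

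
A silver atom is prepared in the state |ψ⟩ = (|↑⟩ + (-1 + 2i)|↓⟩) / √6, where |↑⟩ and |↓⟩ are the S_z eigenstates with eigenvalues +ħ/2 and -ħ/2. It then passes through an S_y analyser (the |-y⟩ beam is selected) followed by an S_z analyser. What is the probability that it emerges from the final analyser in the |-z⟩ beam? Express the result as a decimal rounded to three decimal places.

First analyser (S_y): P(|-y⟩) = |⟨-y|ψ⟩|² = 2/12.
After stage 1 the state is |-y⟩; P(|-z⟩) = |⟨-z|-y⟩|² = 1/2.
Joint probability = 2/12 × 1/2 = 0.083.

0.083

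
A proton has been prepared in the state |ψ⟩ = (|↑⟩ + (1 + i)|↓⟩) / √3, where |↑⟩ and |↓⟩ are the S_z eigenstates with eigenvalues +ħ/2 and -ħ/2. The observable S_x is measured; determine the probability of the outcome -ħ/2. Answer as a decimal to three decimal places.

|-x⟩ = (|↑⟩ - |↓⟩)/√2, so ⟨-x|ψ⟩ = (-i) / (√2·√3).
P = |-i|² / 6 = 1/6.

0.167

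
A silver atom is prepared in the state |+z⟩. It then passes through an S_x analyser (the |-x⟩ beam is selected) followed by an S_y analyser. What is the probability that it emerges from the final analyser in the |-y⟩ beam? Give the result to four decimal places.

First analyser (S_x): from |+z⟩, P(|-x⟩) = 1/2.
After stage 1 the state is |-x⟩; P(|-y⟩) = |⟨-y|-x⟩|² = 1/2.
Joint probability = 1/2 × 1/2 = 0.2500.

0.2500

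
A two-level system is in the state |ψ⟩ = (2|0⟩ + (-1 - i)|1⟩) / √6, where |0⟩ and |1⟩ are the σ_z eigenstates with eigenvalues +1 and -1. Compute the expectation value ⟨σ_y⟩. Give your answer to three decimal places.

⟨σ_y⟩ = 2 Im(a* b)/(|a|²+|b|²) with a = 2, b = (-1 - i).
a* b = (-2 - 2i), so ⟨σ_y⟩ = -4/6.

-0.667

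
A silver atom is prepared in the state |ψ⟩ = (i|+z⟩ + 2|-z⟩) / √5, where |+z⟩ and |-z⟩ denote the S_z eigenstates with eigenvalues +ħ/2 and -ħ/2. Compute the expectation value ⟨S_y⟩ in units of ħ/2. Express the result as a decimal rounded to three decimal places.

⟨σ_y⟩ = 2 Im(a* b)/(|a|²+|b|²) with a = i, b = 2.
a* b = -2i, so ⟨σ_y⟩ = -4/5.
⟨S_y⟩ = (ħ/2)·⟨σ_y⟩.

-0.800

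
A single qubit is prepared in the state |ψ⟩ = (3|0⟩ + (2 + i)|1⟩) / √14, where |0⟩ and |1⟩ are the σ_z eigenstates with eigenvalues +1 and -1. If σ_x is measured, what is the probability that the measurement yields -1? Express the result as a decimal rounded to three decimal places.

0.071

|-x⟩ = (|0⟩ - |1⟩)/√2, so ⟨-x|ψ⟩ = (1 - i) / (√2·√14).
P = |1 - i|² / 28 = 2/28.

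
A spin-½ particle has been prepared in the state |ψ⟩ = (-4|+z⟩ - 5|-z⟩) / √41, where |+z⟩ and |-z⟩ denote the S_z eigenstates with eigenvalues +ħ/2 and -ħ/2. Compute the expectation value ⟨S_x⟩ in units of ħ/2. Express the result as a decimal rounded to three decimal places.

⟨σ_x⟩ = 2 Re(a* b)/(|a|²+|b|²) with a = -4, b = -5.
a* b = 20, so ⟨σ_x⟩ = 40/41.
⟨S_x⟩ = (ħ/2)·⟨σ_x⟩.

0.976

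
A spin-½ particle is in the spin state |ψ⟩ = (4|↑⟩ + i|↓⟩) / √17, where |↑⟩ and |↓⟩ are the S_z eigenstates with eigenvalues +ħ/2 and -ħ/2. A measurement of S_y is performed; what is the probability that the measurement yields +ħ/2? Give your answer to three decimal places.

|+y⟩ = (|↑⟩ + i|↓⟩)/√2, so ⟨+y|ψ⟩ = (5) / (√2·√17).
P = |5|² / 34 = 25/34.

0.735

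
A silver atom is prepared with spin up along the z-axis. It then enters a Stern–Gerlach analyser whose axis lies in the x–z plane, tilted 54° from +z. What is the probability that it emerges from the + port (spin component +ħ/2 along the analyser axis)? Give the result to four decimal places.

For spin-½, the probability of finding spin-up along an axis at angle θ to the initial spin direction is cos²(θ/2); spin-down is sin²(θ/2).
θ = 54°, so P = cos²(27°) ≈ 0.7939.

0.7939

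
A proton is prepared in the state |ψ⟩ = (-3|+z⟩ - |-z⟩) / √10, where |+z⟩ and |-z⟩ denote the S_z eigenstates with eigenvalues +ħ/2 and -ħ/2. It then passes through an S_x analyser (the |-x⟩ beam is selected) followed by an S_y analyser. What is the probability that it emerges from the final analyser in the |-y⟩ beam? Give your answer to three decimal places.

0.100

First analyser (S_x): P(|-x⟩) = |⟨-x|ψ⟩|² = 4/20.
After stage 1 the state is |-x⟩; P(|-y⟩) = |⟨-y|-x⟩|² = 1/2.
Joint probability = 4/20 × 1/2 = 0.100.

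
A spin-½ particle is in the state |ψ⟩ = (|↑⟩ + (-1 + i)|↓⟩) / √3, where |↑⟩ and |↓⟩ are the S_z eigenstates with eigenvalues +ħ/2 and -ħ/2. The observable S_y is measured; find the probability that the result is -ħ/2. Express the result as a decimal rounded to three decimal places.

|-y⟩ = (|↑⟩ - i|↓⟩)/√2, so ⟨-y|ψ⟩ = (-i) / (√2·√3).
P = |-i|² / 6 = 1/6.

0.167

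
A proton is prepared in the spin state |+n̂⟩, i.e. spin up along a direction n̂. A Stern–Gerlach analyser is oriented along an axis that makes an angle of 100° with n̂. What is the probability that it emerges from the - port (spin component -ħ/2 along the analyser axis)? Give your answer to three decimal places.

For spin-½, the probability of finding spin-up along an axis at angle θ to the initial spin direction is cos²(θ/2); spin-down is sin²(θ/2).
θ = 100°, so P = sin²(50°) ≈ 0.587.

0.587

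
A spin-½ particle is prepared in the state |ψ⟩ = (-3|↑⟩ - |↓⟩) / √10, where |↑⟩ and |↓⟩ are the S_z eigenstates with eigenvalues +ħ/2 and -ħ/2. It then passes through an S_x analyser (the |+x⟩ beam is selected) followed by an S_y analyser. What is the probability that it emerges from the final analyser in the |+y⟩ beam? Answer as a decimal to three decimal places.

First analyser (S_x): P(|+x⟩) = |⟨+x|ψ⟩|² = 16/20.
After stage 1 the state is |+x⟩; P(|+y⟩) = |⟨+y|+x⟩|² = 1/2.
Joint probability = 16/20 × 1/2 = 0.400.

0.400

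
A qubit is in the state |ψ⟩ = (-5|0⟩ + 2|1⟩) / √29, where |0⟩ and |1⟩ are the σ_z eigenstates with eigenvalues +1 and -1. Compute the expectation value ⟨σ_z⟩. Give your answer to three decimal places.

0.724

⟨σ_z⟩ = |a|² - |b|² divided by |a|²+|b|², with a, b the |0⟩, |1⟩ amplitudes.
= (25 - 4)/29 = 21/29.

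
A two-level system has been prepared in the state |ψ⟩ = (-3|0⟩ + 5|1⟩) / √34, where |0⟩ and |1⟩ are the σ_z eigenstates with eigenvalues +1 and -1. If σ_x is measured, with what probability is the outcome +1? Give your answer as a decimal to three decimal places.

0.059

|+x⟩ = (|0⟩ + |1⟩)/√2, so ⟨+x|ψ⟩ = (2) / (√2·√34).
P = |2|² / 68 = 4/68.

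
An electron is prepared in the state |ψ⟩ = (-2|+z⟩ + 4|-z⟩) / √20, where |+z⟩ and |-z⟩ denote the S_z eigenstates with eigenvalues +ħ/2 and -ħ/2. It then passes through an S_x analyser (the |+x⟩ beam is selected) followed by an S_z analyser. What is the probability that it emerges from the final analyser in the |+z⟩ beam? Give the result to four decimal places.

0.0500

First analyser (S_x): P(|+x⟩) = |⟨+x|ψ⟩|² = 4/40.
After stage 1 the state is |+x⟩; P(|+z⟩) = |⟨+z|+x⟩|² = 1/2.
Joint probability = 4/40 × 1/2 = 0.0500.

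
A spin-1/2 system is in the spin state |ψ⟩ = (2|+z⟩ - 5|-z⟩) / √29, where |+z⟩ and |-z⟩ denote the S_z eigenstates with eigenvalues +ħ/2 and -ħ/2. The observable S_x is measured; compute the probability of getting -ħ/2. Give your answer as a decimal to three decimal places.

0.845

|-x⟩ = (|+z⟩ - |-z⟩)/√2, so ⟨-x|ψ⟩ = (7) / (√2·√29).
P = |7|² / 58 = 49/58.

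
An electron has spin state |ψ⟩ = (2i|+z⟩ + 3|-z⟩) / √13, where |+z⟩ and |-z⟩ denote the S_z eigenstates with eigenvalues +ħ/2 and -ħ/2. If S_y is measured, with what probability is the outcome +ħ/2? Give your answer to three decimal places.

0.038

|+y⟩ = (|+z⟩ + i|-z⟩)/√2, so ⟨+y|ψ⟩ = (-i) / (√2·√13).
P = |-i|² / 26 = 1/26.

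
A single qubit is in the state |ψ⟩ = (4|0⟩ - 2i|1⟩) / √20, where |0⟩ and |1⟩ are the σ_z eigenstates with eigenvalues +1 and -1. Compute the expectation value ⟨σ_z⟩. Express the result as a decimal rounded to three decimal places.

0.600

⟨σ_z⟩ = |a|² - |b|² divided by |a|²+|b|², with a, b the |0⟩, |1⟩ amplitudes.
= (16 - 4)/20 = 12/20.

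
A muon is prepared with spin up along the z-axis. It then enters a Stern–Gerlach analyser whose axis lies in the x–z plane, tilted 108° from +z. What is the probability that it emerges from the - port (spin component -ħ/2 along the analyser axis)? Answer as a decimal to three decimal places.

0.655

For spin-½, the probability of finding spin-up along an axis at angle θ to the initial spin direction is cos²(θ/2); spin-down is sin²(θ/2).
θ = 108°, so P = sin²(54°) ≈ 0.655.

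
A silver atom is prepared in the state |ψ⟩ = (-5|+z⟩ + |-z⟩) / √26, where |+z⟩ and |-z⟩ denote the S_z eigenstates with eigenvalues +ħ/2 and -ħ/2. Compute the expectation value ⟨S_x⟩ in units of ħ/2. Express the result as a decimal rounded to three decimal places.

⟨σ_x⟩ = 2 Re(a* b)/(|a|²+|b|²) with a = -5, b = 1.
a* b = -5, so ⟨σ_x⟩ = -10/26.
⟨S_x⟩ = (ħ/2)·⟨σ_x⟩.

-0.385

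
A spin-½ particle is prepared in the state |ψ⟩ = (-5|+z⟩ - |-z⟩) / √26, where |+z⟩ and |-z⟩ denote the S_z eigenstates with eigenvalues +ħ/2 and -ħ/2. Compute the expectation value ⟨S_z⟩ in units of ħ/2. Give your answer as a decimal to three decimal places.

0.923

⟨σ_z⟩ = |a|² - |b|² divided by |a|²+|b|², with a, b the |+z⟩, |-z⟩ amplitudes.
= (25 - 1)/26 = 24/26.
⟨S_z⟩ = (ħ/2)·⟨σ_z⟩.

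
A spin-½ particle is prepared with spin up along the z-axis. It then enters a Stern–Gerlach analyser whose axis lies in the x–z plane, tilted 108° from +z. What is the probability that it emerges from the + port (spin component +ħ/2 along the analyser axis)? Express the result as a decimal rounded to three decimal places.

0.345

For spin-½, the probability of finding spin-up along an axis at angle θ to the initial spin direction is cos²(θ/2); spin-down is sin²(θ/2).
θ = 108°, so P = cos²(54°) ≈ 0.345.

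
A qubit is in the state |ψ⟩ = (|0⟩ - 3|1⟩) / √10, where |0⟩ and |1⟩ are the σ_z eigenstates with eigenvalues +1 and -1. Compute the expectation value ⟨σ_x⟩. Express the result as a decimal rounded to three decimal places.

⟨σ_x⟩ = 2 Re(a* b)/(|a|²+|b|²) with a = 1, b = -3.
a* b = -3, so ⟨σ_x⟩ = -6/10.

-0.600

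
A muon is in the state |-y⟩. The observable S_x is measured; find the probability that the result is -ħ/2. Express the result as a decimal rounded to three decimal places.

0.500

In the S_z basis, |-y⟩ = (|↑⟩ - i|↓⟩)/√2 and |-x⟩ = (|↑⟩ - |↓⟩)/√2.
|⟨-x|-y⟩|² = 1/2.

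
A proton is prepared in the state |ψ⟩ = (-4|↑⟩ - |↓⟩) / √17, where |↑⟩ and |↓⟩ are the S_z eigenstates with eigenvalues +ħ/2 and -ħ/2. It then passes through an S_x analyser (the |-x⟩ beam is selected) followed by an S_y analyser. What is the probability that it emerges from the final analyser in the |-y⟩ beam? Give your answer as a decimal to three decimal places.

First analyser (S_x): P(|-x⟩) = |⟨-x|ψ⟩|² = 9/34.
After stage 1 the state is |-x⟩; P(|-y⟩) = |⟨-y|-x⟩|² = 1/2.
Joint probability = 9/34 × 1/2 = 0.132.

0.132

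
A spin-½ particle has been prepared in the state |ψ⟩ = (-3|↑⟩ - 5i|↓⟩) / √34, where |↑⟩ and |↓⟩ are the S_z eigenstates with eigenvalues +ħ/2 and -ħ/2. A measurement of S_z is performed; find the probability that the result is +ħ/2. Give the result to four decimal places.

The +ħ/2 outcome corresponds to |↑⟩. Its amplitude in |ψ⟩ is -3/√34.
P = |-3|² / 34 = 9/34.

0.2647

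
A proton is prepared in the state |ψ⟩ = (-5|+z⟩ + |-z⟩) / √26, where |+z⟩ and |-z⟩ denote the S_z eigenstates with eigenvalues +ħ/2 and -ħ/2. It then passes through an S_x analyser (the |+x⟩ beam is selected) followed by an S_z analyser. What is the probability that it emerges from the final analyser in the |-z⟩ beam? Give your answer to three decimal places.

0.154

First analyser (S_x): P(|+x⟩) = |⟨+x|ψ⟩|² = 16/52.
After stage 1 the state is |+x⟩; P(|-z⟩) = |⟨-z|+x⟩|² = 1/2.
Joint probability = 16/52 × 1/2 = 0.154.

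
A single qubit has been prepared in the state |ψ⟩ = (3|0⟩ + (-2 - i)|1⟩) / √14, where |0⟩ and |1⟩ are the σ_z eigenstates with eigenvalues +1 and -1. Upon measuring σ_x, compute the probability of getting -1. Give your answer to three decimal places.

|-x⟩ = (|0⟩ - |1⟩)/√2, so ⟨-x|ψ⟩ = (5 + i) / (√2·√14).
P = |5 + i|² / 28 = 26/28.

0.929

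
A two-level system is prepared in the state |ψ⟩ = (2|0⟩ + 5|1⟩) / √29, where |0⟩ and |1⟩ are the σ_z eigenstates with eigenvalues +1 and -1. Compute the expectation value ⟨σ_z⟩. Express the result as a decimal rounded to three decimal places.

-0.724

⟨σ_z⟩ = |a|² - |b|² divided by |a|²+|b|², with a, b the |0⟩, |1⟩ amplitudes.
= (4 - 25)/29 = -21/29.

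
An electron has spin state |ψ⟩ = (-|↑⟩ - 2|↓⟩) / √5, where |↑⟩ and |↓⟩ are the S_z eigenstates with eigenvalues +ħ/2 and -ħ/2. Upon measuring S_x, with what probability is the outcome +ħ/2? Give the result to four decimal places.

0.9000

|+x⟩ = (|↑⟩ + |↓⟩)/√2, so ⟨+x|ψ⟩ = (-3) / (√2·√5).
P = |-3|² / 10 = 9/10.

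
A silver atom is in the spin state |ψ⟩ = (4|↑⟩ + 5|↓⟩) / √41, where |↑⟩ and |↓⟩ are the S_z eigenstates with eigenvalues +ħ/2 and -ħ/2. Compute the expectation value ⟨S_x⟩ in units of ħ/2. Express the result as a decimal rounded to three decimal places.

⟨σ_x⟩ = 2 Re(a* b)/(|a|²+|b|²) with a = 4, b = 5.
a* b = 20, so ⟨σ_x⟩ = 40/41.
⟨S_x⟩ = (ħ/2)·⟨σ_x⟩.

0.976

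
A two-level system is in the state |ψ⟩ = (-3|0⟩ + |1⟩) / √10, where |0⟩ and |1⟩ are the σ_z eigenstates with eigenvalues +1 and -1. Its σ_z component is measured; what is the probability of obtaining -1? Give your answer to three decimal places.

The -1 outcome corresponds to |1⟩. Its amplitude in |ψ⟩ is 1/√10.
P = |1|² / 10 = 1/10.

0.100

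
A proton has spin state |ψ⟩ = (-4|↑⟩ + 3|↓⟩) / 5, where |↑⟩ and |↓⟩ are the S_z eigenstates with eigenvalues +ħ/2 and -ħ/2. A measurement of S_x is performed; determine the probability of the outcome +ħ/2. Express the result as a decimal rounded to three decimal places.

0.020

|+x⟩ = (|↑⟩ + |↓⟩)/√2, so ⟨+x|ψ⟩ = (-1) / (√2·5).
P = |-1|² / 50 = 1/50.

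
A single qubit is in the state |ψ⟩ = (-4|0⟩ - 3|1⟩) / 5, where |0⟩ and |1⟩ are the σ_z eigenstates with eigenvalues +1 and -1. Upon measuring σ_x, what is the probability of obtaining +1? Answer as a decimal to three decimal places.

0.980

|+x⟩ = (|0⟩ + |1⟩)/√2, so ⟨+x|ψ⟩ = (-7) / (√2·5).
P = |-7|² / 50 = 49/50.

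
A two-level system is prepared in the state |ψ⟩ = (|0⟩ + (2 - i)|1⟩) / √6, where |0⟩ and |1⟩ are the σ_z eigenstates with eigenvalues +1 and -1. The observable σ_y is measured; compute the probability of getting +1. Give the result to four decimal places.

0.3333

|+y⟩ = (|0⟩ + i|1⟩)/√2, so ⟨+y|ψ⟩ = (-2i) / (√2·√6).
P = |-2i|² / 12 = 4/12.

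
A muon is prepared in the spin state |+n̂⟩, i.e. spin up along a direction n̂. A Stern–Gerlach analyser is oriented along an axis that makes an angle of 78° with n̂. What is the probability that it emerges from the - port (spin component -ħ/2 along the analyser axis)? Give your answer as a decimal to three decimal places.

For spin-½, the probability of finding spin-up along an axis at angle θ to the initial spin direction is cos²(θ/2); spin-down is sin²(θ/2).
θ = 78°, so P = sin²(39°) ≈ 0.396.

0.396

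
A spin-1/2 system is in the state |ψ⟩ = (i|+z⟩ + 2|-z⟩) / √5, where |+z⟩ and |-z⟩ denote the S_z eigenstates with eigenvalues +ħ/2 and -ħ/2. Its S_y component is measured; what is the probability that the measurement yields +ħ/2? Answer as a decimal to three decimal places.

0.100

|+y⟩ = (|+z⟩ + i|-z⟩)/√2, so ⟨+y|ψ⟩ = (-i) / (√2·√5).
P = |-i|² / 10 = 1/10.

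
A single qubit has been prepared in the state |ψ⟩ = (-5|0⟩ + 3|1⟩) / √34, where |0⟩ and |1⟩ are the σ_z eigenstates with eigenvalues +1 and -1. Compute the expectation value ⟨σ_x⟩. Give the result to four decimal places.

-0.8824

⟨σ_x⟩ = 2 Re(a* b)/(|a|²+|b|²) with a = -5, b = 3.
a* b = -15, so ⟨σ_x⟩ = -30/34.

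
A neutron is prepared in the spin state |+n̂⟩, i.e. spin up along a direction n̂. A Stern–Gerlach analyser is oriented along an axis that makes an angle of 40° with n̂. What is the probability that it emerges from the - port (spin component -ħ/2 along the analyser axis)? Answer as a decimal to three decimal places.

0.117

For spin-½, the probability of finding spin-up along an axis at angle θ to the initial spin direction is cos²(θ/2); spin-down is sin²(θ/2).
θ = 40°, so P = sin²(20°) ≈ 0.117.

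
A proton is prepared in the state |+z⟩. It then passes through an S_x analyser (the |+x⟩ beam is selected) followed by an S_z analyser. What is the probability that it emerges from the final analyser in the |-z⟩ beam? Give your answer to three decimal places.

0.250

First analyser (S_x): from |+z⟩, P(|+x⟩) = 1/2.
After stage 1 the state is |+x⟩; P(|-z⟩) = |⟨-z|+x⟩|² = 1/2.
Joint probability = 1/2 × 1/2 = 0.250.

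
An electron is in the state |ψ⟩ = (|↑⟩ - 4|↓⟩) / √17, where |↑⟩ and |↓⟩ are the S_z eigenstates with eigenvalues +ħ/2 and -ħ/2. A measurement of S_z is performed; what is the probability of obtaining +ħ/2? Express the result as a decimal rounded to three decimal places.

The +ħ/2 outcome corresponds to |↑⟩. Its amplitude in |ψ⟩ is 1/√17.
P = |1|² / 17 = 1/17.

0.059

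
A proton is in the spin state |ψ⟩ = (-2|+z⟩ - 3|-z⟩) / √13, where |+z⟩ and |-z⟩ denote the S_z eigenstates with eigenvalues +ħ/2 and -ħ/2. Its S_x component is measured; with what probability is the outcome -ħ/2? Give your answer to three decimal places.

0.038

|-x⟩ = (|+z⟩ - |-z⟩)/√2, so ⟨-x|ψ⟩ = (1) / (√2·√13).
P = |1|² / 26 = 1/26.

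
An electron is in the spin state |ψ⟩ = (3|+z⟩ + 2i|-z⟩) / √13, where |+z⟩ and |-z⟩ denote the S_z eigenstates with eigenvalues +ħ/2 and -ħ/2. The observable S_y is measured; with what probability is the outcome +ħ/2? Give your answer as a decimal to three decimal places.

0.962

|+y⟩ = (|+z⟩ + i|-z⟩)/√2, so ⟨+y|ψ⟩ = (5) / (√2·√13).
P = |5|² / 26 = 25/26.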